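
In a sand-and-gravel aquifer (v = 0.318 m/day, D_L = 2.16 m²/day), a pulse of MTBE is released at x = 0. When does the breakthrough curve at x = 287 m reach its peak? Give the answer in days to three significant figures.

881 days

For the 1D instantaneous-source solution, setting ∂C/∂t = 0 at fixed x gives v²t² + 2Dt − x² = 0, so t = (√(D² + v²x²) − D)/v².
√(D² + v²x²) = √(2.16² + 0.318² × 287²) = 91.29; v² = 0.101124.
t = (91.29 − 2.16)/0.101124 = 881 days (vs. the pure-advection estimate x/v = 903 d).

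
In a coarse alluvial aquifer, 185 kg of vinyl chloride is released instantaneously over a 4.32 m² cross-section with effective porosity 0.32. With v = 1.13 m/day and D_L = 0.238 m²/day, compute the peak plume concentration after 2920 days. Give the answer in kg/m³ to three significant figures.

The peak of an instantaneous 1D plume sits at x = vt; there the Gaussian factor is 1 and C_max = M/(n_e·A·√(4πDt)), where n_e·A is the pore area the mass is dissolved in.
√(4πDt) = √(4π × 0.238 × 2920) = 93.45 m, so C_max = 185/(0.32 × 4.32 × 93.45) = 1.43 kg/m³.

1.43 kg/m³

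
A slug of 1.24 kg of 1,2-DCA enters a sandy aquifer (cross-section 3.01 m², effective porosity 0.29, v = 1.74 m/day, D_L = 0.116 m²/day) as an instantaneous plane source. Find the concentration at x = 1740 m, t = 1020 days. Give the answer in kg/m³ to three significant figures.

0.00285 kg/m³

For an instantaneous plane source, C(x,t) = M/(n_e·A·√(4πDt)) · exp(−(x−vt)²/(4Dt)), with n_e·A the pore (flow) area.
Plume center vt = 1.74 × 1020 = 1774.8 m, so the well at 1740 m is 34.8 m upgradient of the peak.
√(4πDt) = 38.56 m, giving peak height M/(n_e·A·√(4πDt)) = 1.24/(0.29 × 3.01 × 38.56) = 0.03684 kg/m³.
(x−vt)²/(4Dt) = (-34.8)²/(4 × 0.116 × 1020) = 2.559; exp(−2.559) = 0.07738.
C = 0.03684 × 0.07738 = 0.00285 kg/m³.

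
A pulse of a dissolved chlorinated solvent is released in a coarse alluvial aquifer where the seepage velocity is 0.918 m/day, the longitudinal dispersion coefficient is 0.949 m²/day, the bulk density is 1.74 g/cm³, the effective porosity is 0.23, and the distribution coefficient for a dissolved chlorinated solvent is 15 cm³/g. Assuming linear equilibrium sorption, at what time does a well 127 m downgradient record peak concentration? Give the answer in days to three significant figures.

Retardation factor R = 1 + ρ_b·K_d/n = 1 + 1.74 × 15/0.23 = 114.5.
Sorption retards both mechanisms: v_R = v/R = 0.008017 m/day, D_R = D/R = 0.008288 m²/day.
Peak time from v_R²t² + 2D_R t − x² = 0: t = (√(D_R² + v_R²x²) − D_R)/v_R².
√(D_R² + v_R²x²) = √(0.008288² + 0.008017² × 127²) = 1.018; v_R² = 6.427e-05.
t = (1.018 − 0.008288)/6.427e-05 = 15700 days.

15700 days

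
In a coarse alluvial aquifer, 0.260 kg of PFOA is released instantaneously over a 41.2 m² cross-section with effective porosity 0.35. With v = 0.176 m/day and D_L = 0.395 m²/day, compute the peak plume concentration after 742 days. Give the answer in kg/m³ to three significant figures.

The peak of an instantaneous 1D plume sits at x = vt; there the Gaussian factor is 1 and C_max = M/(n_e·A·√(4πDt)), where n_e·A is the pore area the mass is dissolved in.
√(4πDt) = √(4π × 0.395 × 742) = 60.69 m, so C_max = 0.260/(0.35 × 41.2 × 60.69) = 0.000297 kg/m³.

0.000297 kg/m³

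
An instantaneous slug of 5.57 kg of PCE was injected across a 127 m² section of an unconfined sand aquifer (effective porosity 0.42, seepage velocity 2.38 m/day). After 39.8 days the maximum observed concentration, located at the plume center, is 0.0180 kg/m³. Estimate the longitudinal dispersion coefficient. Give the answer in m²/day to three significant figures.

0.0673 m²/day

At the plume center C_max = M/(n_e·A·√(4πDt)), so D = M²/(4πt·(n_e·A·C_max)²).
n_e·A·C_max = 0.42 × 127 × 0.0180 = 0.9601 kg/m.
D = 5.57²/(4π × 39.8 × 0.9601²) = 0.0673 m²/day.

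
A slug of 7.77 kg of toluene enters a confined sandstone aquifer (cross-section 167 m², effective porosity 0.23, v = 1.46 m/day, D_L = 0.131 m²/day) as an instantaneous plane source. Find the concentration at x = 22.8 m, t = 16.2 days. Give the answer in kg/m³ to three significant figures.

0.0360 kg/m³

For an instantaneous plane source, C(x,t) = M/(n_e·A·√(4πDt)) · exp(−(x−vt)²/(4Dt)), with n_e·A the pore (flow) area.
Plume center vt = 1.46 × 16.2 = 23.652 m, so the well at 22.8 m is 0.852 m upgradient of the peak.
√(4πDt) = 5.164 m, giving peak height M/(n_e·A·√(4πDt)) = 7.77/(0.23 × 167 × 5.164) = 0.03917 kg/m³.
(x−vt)²/(4Dt) = (-0.852)²/(4 × 0.131 × 16.2) = 0.08551; exp(−0.08551) = 0.9180.
C = 0.03917 × 0.9180 = 0.0360 kg/m³.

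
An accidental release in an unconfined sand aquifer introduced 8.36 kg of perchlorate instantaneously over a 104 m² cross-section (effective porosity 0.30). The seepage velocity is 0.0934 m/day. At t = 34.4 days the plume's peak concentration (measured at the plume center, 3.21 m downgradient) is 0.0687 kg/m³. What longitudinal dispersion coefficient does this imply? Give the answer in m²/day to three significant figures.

0.0352 m²/day

At the plume center C_max = M/(n_e·A·√(4πDt)), so D = M²/(4πt·(n_e·A·C_max)²).
n_e·A·C_max = 0.30 × 104 × 0.0687 = 2.143 kg/m.
D = 8.36²/(4π × 34.4 × 2.143²) = 0.0352 m²/day.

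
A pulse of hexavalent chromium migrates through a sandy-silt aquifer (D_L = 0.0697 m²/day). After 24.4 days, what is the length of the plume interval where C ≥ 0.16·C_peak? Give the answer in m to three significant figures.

The plume is Gaussian with σ = √(2Dt) = √(2 × 0.0697 × 24.4) = 1.844 m.
C/C_peak = exp(−Δx²/(2σ²)) = 0.16 ⇒ Δx = σ·√(−2 ln 0.16) = 1.844 × 1.914 = 3.529 m.
Width = 2Δx = 7.06 m.

7.06 m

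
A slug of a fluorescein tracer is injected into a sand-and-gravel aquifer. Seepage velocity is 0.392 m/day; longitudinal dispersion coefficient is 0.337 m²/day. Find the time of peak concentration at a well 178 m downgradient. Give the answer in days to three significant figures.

452 days

For the 1D instantaneous-source solution, setting ∂C/∂t = 0 at fixed x gives v²t² + 2Dt − x² = 0, so t = (√(D² + v²x²) − D)/v².
√(D² + v²x²) = √(0.337² + 0.392² × 178²) = 69.78; v² = 0.153664.
t = (69.78 − 0.337)/0.153664 = 452 days (vs. the pure-advection estimate x/v = 454 d).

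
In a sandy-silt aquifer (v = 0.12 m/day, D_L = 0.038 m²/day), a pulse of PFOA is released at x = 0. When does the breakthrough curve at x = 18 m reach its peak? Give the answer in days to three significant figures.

147 days

For the 1D instantaneous-source solution, setting ∂C/∂t = 0 at fixed x gives v²t² + 2Dt − x² = 0, so t = (√(D² + v²x²) − D)/v².
√(D² + v²x²) = √(0.038² + 0.12² × 18²) = 2.160; v² = 0.0144.
t = (2.160 − 0.038)/0.0144 = 147 days (vs. the pure-advection estimate x/v = 150 d).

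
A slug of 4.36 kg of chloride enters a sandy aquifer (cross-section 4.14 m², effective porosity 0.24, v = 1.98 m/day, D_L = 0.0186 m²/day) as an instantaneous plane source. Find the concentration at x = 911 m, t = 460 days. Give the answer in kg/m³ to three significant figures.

For an instantaneous plane source, C(x,t) = M/(n_e·A·√(4πDt)) · exp(−(x−vt)²/(4Dt)), with n_e·A the pore (flow) area.
Plume center vt = 1.98 × 460 = 910.8 m, so the well at 911 m is 0.2 m downgradient of the peak.
√(4πDt) = 10.37 m, giving peak height M/(n_e·A·√(4πDt)) = 4.36/(0.24 × 4.14 × 10.37) = 0.4232 kg/m³.
(x−vt)²/(4Dt) = (0.2)²/(4 × 0.0186 × 460) = 0.001169; exp(−0.001169) = 0.9988.
C = 0.4232 × 0.9988 = 0.423 kg/m³.

0.423 kg/m³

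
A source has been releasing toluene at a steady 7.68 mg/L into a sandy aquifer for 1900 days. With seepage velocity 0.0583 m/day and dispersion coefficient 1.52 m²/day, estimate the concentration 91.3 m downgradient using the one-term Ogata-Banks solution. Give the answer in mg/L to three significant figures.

For a continuous step input, C/C₀ ≈ ½·erfc((x−vt)/(2√(Dt))).
vt = 0.0583 × 1900 = 110.77 m and 2√(Dt) = 2√(1.52 × 1900) = 107.5 m.
Argument (x−vt)/(2√(Dt)) = (91.3 − 110.77)/107.5 = -0.1811; ½·erfc(-0.1811) = 0.6011.
C = 7.68 × 0.6011 = 4.62 mg/L.

4.62 mg/L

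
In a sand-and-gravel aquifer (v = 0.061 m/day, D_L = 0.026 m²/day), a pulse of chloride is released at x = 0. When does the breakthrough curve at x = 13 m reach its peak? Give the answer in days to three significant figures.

For the 1D instantaneous-source solution, setting ∂C/∂t = 0 at fixed x gives v²t² + 2Dt − x² = 0, so t = (√(D² + v²x²) − D)/v².
√(D² + v²x²) = √(0.026² + 0.061² × 13²) = 0.7934; v² = 0.003721.
t = (0.7934 − 0.026)/0.003721 = 206 days (vs. the pure-advection estimate x/v = 213 d).

206 days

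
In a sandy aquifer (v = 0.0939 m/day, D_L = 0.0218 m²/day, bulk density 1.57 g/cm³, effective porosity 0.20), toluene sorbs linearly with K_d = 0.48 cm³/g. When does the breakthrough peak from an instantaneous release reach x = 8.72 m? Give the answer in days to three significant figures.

Retardation factor R = 1 + ρ_b·K_d/n = 1 + 1.57 × 0.48/0.20 = 4.768.
Sorption retards both mechanisms: v_R = v/R = 0.01969 m/day, D_R = D/R = 0.004572 m²/day.
Peak time from v_R²t² + 2D_R t − x² = 0: t = (√(D_R² + v_R²x²) − D_R)/v_R².
√(D_R² + v_R²x²) = √(0.004572² + 0.01969² × 8.72²) = 0.1718; v_R² = 0.0003877.
t = (0.1718 − 0.004572)/0.0003877 = 431 days.

431 days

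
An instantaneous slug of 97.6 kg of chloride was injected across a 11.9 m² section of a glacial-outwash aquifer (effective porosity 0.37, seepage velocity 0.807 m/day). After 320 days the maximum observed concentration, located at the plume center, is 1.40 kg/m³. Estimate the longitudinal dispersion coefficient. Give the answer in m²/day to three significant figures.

At the plume center C_max = M/(n_e·A·√(4πDt)), so D = M²/(4πt·(n_e·A·C_max)²).
n_e·A·C_max = 0.37 × 11.9 × 1.40 = 6.164 kg/m.
D = 97.6²/(4π × 320 × 6.164²) = 0.0623 m²/day.

0.0623 m²/day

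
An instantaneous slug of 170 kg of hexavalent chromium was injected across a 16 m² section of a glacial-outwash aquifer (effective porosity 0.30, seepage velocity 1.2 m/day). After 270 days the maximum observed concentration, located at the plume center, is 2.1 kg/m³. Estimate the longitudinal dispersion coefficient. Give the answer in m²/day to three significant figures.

At the plume center C_max = M/(n_e·A·√(4πDt)), so D = M²/(4πt·(n_e·A·C_max)²).
n_e·A·C_max = 0.30 × 16 × 2.1 = 10.08 kg/m.
D = 170²/(4π × 270 × 10.08²) = 0.0838 m²/day.

0.0838 m²/day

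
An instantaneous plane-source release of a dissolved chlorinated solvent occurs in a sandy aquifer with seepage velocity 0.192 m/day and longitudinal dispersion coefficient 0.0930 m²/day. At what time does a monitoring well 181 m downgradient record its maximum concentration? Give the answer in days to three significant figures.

940 days

For the 1D instantaneous-source solution, setting ∂C/∂t = 0 at fixed x gives v²t² + 2Dt − x² = 0, so t = (√(D² + v²x²) − D)/v².
√(D² + v²x²) = √(0.0930² + 0.192² × 181²) = 34.75; v² = 0.036864.
t = (34.75 − 0.0930)/0.036864 = 940 days (vs. the pure-advection estimate x/v = 943 d).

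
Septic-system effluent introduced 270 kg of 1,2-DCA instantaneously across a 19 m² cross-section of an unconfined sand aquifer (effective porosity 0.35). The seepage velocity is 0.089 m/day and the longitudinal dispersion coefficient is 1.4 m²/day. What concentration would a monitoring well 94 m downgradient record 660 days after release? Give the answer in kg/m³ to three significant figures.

0.269 kg/m³

For an instantaneous plane source, C(x,t) = M/(n_e·A·√(4πDt)) · exp(−(x−vt)²/(4Dt)), with n_e·A the pore (flow) area.
Plume center vt = 0.089 × 660 = 58.74 m, so the well at 94 m is 35.26 m downgradient of the peak.
√(4πDt) = 107.8 m, giving peak height M/(n_e·A·√(4πDt)) = 270/(0.35 × 19 × 107.8) = 0.3766 kg/m³.
(x−vt)²/(4Dt) = (35.26)²/(4 × 1.4 × 660) = 0.3364; exp(−0.3364) = 0.7143.
C = 0.3766 × 0.7143 = 0.269 kg/m³.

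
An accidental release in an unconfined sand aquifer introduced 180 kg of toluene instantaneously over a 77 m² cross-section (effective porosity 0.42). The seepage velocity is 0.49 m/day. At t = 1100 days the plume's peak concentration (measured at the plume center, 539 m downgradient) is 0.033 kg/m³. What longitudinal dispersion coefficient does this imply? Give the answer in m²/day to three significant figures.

2.06 m²/day

At the plume center C_max = M/(n_e·A·√(4πDt)), so D = M²/(4πt·(n_e·A·C_max)²).
n_e·A·C_max = 0.42 × 77 × 0.033 = 1.067 kg/m.
D = 180²/(4π × 1100 × 1.067²) = 2.06 m²/day.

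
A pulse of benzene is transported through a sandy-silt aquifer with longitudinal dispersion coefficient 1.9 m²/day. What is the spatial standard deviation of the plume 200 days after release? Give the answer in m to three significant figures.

27.6 m

Dispersive spreading gives a Gaussian with σ² = 2Dt; advection only shifts the center.
σ = √(2 × 1.9 × 200) = 27.6 m.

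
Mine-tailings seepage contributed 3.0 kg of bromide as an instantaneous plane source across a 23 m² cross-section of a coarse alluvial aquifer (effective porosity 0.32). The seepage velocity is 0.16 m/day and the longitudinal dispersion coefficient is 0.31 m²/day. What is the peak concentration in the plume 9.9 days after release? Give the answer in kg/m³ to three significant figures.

The peak of an instantaneous 1D plume sits at x = vt; there the Gaussian factor is 1 and C_max = M/(n_e·A·√(4πDt)), where n_e·A is the pore area the mass is dissolved in.
√(4πDt) = √(4π × 0.31 × 9.9) = 6.210 m, so C_max = 3.0/(0.32 × 23 × 6.210) = 0.0656 kg/m³.

0.0656 kg/m³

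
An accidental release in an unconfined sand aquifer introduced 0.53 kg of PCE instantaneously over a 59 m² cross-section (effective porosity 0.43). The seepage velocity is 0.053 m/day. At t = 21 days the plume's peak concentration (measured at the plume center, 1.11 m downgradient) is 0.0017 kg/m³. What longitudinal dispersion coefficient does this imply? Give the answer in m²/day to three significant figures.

At the plume center C_max = M/(n_e·A·√(4πDt)), so D = M²/(4πt·(n_e·A·C_max)²).
n_e·A·C_max = 0.43 × 59 × 0.0017 = 0.04313 kg/m.
D = 0.53²/(4π × 21 × 0.04313²) = 0.572 m²/day.

0.572 m²/day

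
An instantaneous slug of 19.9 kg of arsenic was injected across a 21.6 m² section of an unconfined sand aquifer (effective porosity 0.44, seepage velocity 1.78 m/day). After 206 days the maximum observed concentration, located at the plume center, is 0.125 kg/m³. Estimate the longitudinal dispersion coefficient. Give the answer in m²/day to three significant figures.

At the plume center C_max = M/(n_e·A·√(4πDt)), so D = M²/(4πt·(n_e·A·C_max)²).
n_e·A·C_max = 0.44 × 21.6 × 0.125 = 1.188 kg/m.
D = 19.9²/(4π × 206 × 1.188²) = 0.108 m²/day.

0.108 m²/day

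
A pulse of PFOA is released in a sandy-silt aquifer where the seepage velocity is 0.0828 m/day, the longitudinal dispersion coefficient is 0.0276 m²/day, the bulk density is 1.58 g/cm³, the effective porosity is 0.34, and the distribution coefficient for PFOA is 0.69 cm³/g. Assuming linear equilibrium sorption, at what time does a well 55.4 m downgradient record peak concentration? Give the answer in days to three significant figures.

2800 days

Retardation factor R = 1 + ρ_b·K_d/n = 1 + 1.58 × 0.69/0.34 = 4.206.
Sorption retards both mechanisms: v_R = v/R = 0.01969 m/day, D_R = D/R = 0.006562 m²/day.
Peak time from v_R²t² + 2D_R t − x² = 0: t = (√(D_R² + v_R²x²) − D_R)/v_R².
√(D_R² + v_R²x²) = √(0.006562² + 0.01969² × 55.4²) = 1.091; v_R² = 0.0003877.
t = (1.091 − 0.006562)/0.0003877 = 2800 days.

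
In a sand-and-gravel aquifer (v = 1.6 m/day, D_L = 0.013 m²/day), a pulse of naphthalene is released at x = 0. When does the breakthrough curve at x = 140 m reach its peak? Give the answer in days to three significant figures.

For the 1D instantaneous-source solution, setting ∂C/∂t = 0 at fixed x gives v²t² + 2Dt − x² = 0, so t = (√(D² + v²x²) − D)/v².
√(D² + v²x²) = √(0.013² + 1.6² × 140²) = 224.0; v² = 2.56.
t = (224.0 − 0.013)/2.56 = 87.5 days (vs. the pure-advection estimate x/v = 87.5 d).

87.5 days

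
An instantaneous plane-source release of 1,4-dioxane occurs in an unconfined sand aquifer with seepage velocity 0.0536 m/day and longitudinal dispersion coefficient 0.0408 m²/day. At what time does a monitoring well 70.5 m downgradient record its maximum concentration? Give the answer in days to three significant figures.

1300 days

For the 1D instantaneous-source solution, setting ∂C/∂t = 0 at fixed x gives v²t² + 2Dt − x² = 0, so t = (√(D² + v²x²) − D)/v².
√(D² + v²x²) = √(0.0408² + 0.0536² × 70.5²) = 3.779; v² = 0.00287296.
t = (3.779 − 0.0408)/0.00287296 = 1300 days (vs. the pure-advection estimate x/v = 1320 d).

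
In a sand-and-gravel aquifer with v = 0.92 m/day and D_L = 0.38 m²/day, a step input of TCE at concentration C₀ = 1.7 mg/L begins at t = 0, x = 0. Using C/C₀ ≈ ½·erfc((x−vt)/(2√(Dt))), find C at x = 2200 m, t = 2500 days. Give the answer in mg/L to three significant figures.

For a continuous step input, C/C₀ ≈ ½·erfc((x−vt)/(2√(Dt))).
vt = 0.92 × 2500 = 2300 m and 2√(Dt) = 2√(0.38 × 2500) = 61.64 m.
Argument (x−vt)/(2√(Dt)) = (2200 − 2300)/61.64 = -1.622; ½·erfc(-1.622) = 0.9891.
C = 1.7 × 0.9891 = 1.68 mg/L.

1.68 mg/L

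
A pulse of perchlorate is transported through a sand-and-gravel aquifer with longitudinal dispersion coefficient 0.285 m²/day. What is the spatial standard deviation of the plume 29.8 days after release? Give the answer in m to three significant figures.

4.12 m

Dispersive spreading gives a Gaussian with σ² = 2Dt; advection only shifts the center.
σ = √(2 × 0.285 × 29.8) = 4.12 m.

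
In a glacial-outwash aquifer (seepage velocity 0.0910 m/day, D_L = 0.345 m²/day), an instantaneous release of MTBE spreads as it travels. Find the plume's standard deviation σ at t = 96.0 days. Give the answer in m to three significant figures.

Dispersive spreading gives a Gaussian with σ² = 2Dt; advection only shifts the center.
σ = √(2 × 0.345 × 96.0) = 8.14 m.

8.14 m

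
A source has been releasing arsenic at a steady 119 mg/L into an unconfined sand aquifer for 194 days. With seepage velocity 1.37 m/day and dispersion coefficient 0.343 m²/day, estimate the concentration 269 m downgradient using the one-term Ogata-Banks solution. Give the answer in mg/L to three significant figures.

For a continuous step input, C/C₀ ≈ ½·erfc((x−vt)/(2√(Dt))).
vt = 1.37 × 194 = 265.78 m and 2√(Dt) = 2√(0.343 × 194) = 16.31 m.
Argument (x−vt)/(2√(Dt)) = (269 − 265.78)/16.31 = 0.1974; ½·erfc(0.1974) = 0.3901.
C = 119 × 0.3901 = 46.4 mg/L.

46.4 mg/L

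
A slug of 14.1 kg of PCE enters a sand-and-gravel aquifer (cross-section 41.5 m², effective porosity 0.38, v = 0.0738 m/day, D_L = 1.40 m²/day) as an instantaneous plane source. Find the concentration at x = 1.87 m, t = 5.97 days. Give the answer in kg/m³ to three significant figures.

For an instantaneous plane source, C(x,t) = M/(n_e·A·√(4πDt)) · exp(−(x−vt)²/(4Dt)), with n_e·A the pore (flow) area.
Plume center vt = 0.0738 × 5.97 = 0.440586 m, so the well at 1.87 m is 1.429414 m downgradient of the peak.
√(4πDt) = 10.25 m, giving peak height M/(n_e·A·√(4πDt)) = 14.1/(0.38 × 41.5 × 10.25) = 0.08723 kg/m³.
(x−vt)²/(4Dt) = (1.429414)²/(4 × 1.40 × 5.97) = 0.06112; exp(−0.06112) = 0.9407.
C = 0.08723 × 0.9407 = 0.0821 kg/m³.

0.0821 kg/m³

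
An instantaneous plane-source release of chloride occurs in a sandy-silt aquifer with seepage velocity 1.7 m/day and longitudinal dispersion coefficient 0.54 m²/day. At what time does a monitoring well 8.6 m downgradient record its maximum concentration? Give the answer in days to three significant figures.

4.88 days

For the 1D instantaneous-source solution, setting ∂C/∂t = 0 at fixed x gives v²t² + 2Dt − x² = 0, so t = (√(D² + v²x²) − D)/v².
√(D² + v²x²) = √(0.54² + 1.7² × 8.6²) = 14.63; v² = 2.89.
t = (14.63 − 0.54)/2.89 = 4.88 days (vs. the pure-advection estimate x/v = 5.06 d).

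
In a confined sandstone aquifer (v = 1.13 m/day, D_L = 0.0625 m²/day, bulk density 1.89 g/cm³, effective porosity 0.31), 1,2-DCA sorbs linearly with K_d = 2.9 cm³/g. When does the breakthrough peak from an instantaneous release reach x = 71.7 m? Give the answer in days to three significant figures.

1180 days

Retardation factor R = 1 + ρ_b·K_d/n = 1 + 1.89 × 2.9/0.31 = 18.68.
Sorption retards both mechanisms: v_R = v/R = 0.06049 m/day, D_R = D/R = 0.003346 m²/day.
Peak time from v_R²t² + 2D_R t − x² = 0: t = (√(D_R² + v_R²x²) − D_R)/v_R².
√(D_R² + v_R²x²) = √(0.003346² + 0.06049² × 71.7²) = 4.337; v_R² = 0.003659.
t = (4.337 − 0.003346)/0.003659 = 1180 days.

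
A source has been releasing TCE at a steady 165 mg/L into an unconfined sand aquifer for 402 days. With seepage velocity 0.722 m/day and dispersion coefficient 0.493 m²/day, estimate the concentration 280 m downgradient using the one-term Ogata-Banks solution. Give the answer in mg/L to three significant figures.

For a continuous step input, C/C₀ ≈ ½·erfc((x−vt)/(2√(Dt))).
vt = 0.722 × 402 = 290.244 m and 2√(Dt) = 2√(0.493 × 402) = 28.16 m.
Argument (x−vt)/(2√(Dt)) = (280 − 290.244)/28.16 = -0.3638; ½·erfc(-0.3638) = 0.6965.
C = 165 × 0.6965 = 115 mg/L.

115 mg/L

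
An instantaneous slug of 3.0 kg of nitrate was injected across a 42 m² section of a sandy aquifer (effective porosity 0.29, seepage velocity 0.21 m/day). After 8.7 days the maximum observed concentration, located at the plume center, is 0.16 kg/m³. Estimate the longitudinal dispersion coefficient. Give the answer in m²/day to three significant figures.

0.0217 m²/day

At the plume center C_max = M/(n_e·A·√(4πDt)), so D = M²/(4πt·(n_e·A·C_max)²).
n_e·A·C_max = 0.29 × 42 × 0.16 = 1.949 kg/m.
D = 3.0²/(4π × 8.7 × 1.949²) = 0.0217 m²/day.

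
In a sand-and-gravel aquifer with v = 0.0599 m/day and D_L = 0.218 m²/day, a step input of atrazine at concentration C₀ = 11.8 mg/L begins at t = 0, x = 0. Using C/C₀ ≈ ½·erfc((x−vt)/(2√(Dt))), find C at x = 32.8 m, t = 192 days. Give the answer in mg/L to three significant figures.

0.118 mg/L

For a continuous step input, C/C₀ ≈ ½·erfc((x−vt)/(2√(Dt))).
vt = 0.0599 × 192 = 11.5008 m and 2√(Dt) = 2√(0.218 × 192) = 12.94 m.
Argument (x−vt)/(2√(Dt)) = (32.8 − 11.5008)/12.94 = 1.646; ½·erfc(1.646) = 0.009961.
C = 11.8 × 0.009961 = 0.118 mg/L.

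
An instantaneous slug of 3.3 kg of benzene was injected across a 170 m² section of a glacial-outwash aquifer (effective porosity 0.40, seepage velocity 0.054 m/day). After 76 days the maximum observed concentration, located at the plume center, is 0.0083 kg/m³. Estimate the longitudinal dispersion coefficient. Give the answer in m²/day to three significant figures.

0.0358 m²/day

At the plume center C_max = M/(n_e·A·√(4πDt)), so D = M²/(4πt·(n_e·A·C_max)²).
n_e·A·C_max = 0.40 × 170 × 0.0083 = 0.5644 kg/m.
D = 3.3²/(4π × 76 × 0.5644²) = 0.0358 m²/day.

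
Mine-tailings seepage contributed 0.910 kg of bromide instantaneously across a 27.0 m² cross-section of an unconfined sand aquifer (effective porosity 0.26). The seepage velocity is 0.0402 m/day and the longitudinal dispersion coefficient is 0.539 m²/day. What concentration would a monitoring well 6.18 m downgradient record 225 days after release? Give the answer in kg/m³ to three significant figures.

0.00326 kg/m³

For an instantaneous plane source, C(x,t) = M/(n_e·A·√(4πDt)) · exp(−(x−vt)²/(4Dt)), with n_e·A the pore (flow) area.
Plume center vt = 0.0402 × 225 = 9.045 m, so the well at 6.18 m is 2.865 m upgradient of the peak.
√(4πDt) = 39.04 m, giving peak height M/(n_e·A·√(4πDt)) = 0.910/(0.26 × 27.0 × 39.04) = 0.003320 kg/m³.
(x−vt)²/(4Dt) = (-2.865)²/(4 × 0.539 × 225) = 0.01692; exp(−0.01692) = 0.9832.
C = 0.003320 × 0.9832 = 0.00326 kg/m³.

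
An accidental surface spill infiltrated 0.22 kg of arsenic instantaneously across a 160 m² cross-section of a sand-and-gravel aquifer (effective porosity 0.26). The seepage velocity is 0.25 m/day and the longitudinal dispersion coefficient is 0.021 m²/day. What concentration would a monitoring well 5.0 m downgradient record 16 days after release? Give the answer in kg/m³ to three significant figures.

For an instantaneous plane source, C(x,t) = M/(n_e·A·√(4πDt)) · exp(−(x−vt)²/(4Dt)), with n_e·A the pore (flow) area.
Plume center vt = 0.25 × 16 = 4 m, so the well at 5.0 m is 1 m downgradient of the peak.
√(4πDt) = 2.055 m, giving peak height M/(n_e·A·√(4πDt)) = 0.22/(0.26 × 160 × 2.055) = 0.002573 kg/m³.
(x−vt)²/(4Dt) = (1)²/(4 × 0.021 × 16) = 0.7440; exp(−0.7440) = 0.4752.
C = 0.002573 × 0.4752 = 0.00122 kg/m³.

0.00122 kg/m³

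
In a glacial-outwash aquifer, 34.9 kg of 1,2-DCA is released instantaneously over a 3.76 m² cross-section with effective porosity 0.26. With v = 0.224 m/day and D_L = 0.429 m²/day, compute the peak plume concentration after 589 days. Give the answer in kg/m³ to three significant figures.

0.634 kg/m³

The peak of an instantaneous 1D plume sits at x = vt; there the Gaussian factor is 1 and C_max = M/(n_e·A·√(4πDt)), where n_e·A is the pore area the mass is dissolved in.
√(4πDt) = √(4π × 0.429 × 589) = 56.35 m, so C_max = 34.9/(0.26 × 3.76 × 56.35) = 0.634 kg/m³.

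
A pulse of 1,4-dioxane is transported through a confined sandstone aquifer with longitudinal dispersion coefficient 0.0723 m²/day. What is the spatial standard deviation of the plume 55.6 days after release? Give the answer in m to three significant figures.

2.84 m

Dispersive spreading gives a Gaussian with σ² = 2Dt; advection only shifts the center.
σ = √(2 × 0.0723 × 55.6) = 2.84 m.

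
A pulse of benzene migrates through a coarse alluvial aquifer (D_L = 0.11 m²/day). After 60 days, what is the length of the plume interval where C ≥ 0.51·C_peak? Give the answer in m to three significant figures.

8.43 m

The plume is Gaussian with σ = √(2Dt) = √(2 × 0.11 × 60) = 3.633 m.
C/C_peak = exp(−Δx²/(2σ²)) = 0.51 ⇒ Δx = σ·√(−2 ln 0.51) = 3.633 × 1.160 = 4.214 m.
Width = 2Δx = 8.43 m.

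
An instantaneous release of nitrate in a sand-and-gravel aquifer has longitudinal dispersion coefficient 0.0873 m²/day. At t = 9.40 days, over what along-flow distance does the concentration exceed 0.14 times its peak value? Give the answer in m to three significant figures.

The plume is Gaussian with σ = √(2Dt) = √(2 × 0.0873 × 9.40) = 1.281 m.
C/C_peak = exp(−Δx²/(2σ²)) = 0.14 ⇒ Δx = σ·√(−2 ln 0.14) = 1.281 × 1.983 = 2.540 m.
Width = 2Δx = 5.08 m.

5.08 m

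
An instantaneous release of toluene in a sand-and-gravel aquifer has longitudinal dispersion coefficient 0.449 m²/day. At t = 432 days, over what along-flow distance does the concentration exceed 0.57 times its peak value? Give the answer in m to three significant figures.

41.8 m

The plume is Gaussian with σ = √(2Dt) = √(2 × 0.449 × 432) = 19.70 m.
C/C_peak = exp(−Δx²/(2σ²)) = 0.57 ⇒ Δx = σ·√(−2 ln 0.57) = 19.70 × 1.060 = 20.88 m.
Width = 2Δx = 41.8 m.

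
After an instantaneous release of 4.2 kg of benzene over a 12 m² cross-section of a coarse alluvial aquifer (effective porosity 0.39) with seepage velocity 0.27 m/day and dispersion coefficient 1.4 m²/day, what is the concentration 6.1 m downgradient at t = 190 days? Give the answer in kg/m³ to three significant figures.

0.00228 kg/m³

For an instantaneous plane source, C(x,t) = M/(n_e·A·√(4πDt)) · exp(−(x−vt)²/(4Dt)), with n_e·A the pore (flow) area.
Plume center vt = 0.27 × 190 = 51.3 m, so the well at 6.1 m is 45.2 m upgradient of the peak.
√(4πDt) = 57.82 m, giving peak height M/(n_e·A·√(4πDt)) = 4.2/(0.39 × 12 × 57.82) = 0.01552 kg/m³.
(x−vt)²/(4Dt) = (-45.2)²/(4 × 1.4 × 190) = 1.920; exp(−1.920) = 0.1466.
C = 0.01552 × 0.1466 = 0.00228 kg/m³.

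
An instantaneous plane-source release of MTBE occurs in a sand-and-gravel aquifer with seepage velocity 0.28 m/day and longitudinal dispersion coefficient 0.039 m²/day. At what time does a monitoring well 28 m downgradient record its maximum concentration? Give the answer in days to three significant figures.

99.5 days

For the 1D instantaneous-source solution, setting ∂C/∂t = 0 at fixed x gives v²t² + 2Dt − x² = 0, so t = (√(D² + v²x²) − D)/v².
√(D² + v²x²) = √(0.039² + 0.28² × 28²) = 7.840; v² = 0.0784.
t = (7.840 − 0.039)/0.0784 = 99.5 days (vs. the pure-advection estimate x/v = 100 d).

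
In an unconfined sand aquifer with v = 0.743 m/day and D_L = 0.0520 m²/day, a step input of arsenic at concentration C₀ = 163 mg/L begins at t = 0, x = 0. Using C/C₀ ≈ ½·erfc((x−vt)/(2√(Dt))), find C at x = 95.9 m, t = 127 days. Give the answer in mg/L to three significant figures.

For a continuous step input, C/C₀ ≈ ½·erfc((x−vt)/(2√(Dt))).
vt = 0.743 × 127 = 94.361 m and 2√(Dt) = 2√(0.0520 × 127) = 5.140 m.
Argument (x−vt)/(2√(Dt)) = (95.9 − 94.361)/5.140 = 0.2994; ½·erfc(0.2994) = 0.3360.
C = 163 × 0.3360 = 54.8 mg/L.

54.8 mg/L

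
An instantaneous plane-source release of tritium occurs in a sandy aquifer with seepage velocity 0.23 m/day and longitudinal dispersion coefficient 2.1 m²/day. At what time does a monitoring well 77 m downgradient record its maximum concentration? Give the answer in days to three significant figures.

297 days

For the 1D instantaneous-source solution, setting ∂C/∂t = 0 at fixed x gives v²t² + 2Dt − x² = 0, so t = (√(D² + v²x²) − D)/v².
√(D² + v²x²) = √(2.1² + 0.23² × 77²) = 17.83; v² = 0.0529.
t = (17.83 − 2.1)/0.0529 = 297 days (vs. the pure-advection estimate x/v = 335 d).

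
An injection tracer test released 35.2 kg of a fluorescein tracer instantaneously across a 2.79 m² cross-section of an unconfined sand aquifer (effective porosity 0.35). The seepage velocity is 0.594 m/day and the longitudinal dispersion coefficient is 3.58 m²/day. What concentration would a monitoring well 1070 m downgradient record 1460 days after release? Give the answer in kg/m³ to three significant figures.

For an instantaneous plane source, C(x,t) = M/(n_e·A·√(4πDt)) · exp(−(x−vt)²/(4Dt)), with n_e·A the pore (flow) area.
Plume center vt = 0.594 × 1460 = 867.24 m, so the well at 1070 m is 202.76 m downgradient of the peak.
√(4πDt) = 256.3 m, giving peak height M/(n_e·A·√(4πDt)) = 35.2/(0.35 × 2.79 × 256.3) = 0.1406 kg/m³.
(x−vt)²/(4Dt) = (202.76)²/(4 × 3.58 × 1460) = 1.966; exp(−1.966) = 0.1400.
C = 0.1406 × 0.1400 = 0.0197 kg/m³.

0.0197 kg/m³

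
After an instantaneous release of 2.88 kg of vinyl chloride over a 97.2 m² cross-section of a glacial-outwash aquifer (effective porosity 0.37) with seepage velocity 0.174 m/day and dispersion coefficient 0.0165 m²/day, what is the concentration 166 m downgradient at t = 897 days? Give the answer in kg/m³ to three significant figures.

For an instantaneous plane source, C(x,t) = M/(n_e·A·√(4πDt)) · exp(−(x−vt)²/(4Dt)), with n_e·A the pore (flow) area.
Plume center vt = 0.174 × 897 = 156.078 m, so the well at 166 m is 9.922 m downgradient of the peak.
√(4πDt) = 13.64 m, giving peak height M/(n_e·A·√(4πDt)) = 2.88/(0.37 × 97.2 × 13.64) = 0.005871 kg/m³.
(x−vt)²/(4Dt) = (9.922)²/(4 × 0.0165 × 897) = 1.663; exp(−1.663) = 0.1896.
C = 0.005871 × 0.1896 = 0.00111 kg/m³.

0.00111 kg/m³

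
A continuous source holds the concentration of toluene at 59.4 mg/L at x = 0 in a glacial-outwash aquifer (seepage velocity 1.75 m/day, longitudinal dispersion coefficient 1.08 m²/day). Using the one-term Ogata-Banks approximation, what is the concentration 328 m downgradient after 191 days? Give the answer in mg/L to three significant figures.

36.9 mg/L

For a continuous step input, C/C₀ ≈ ½·erfc((x−vt)/(2√(Dt))).
vt = 1.75 × 191 = 334.25 m and 2√(Dt) = 2√(1.08 × 191) = 28.72 m.
Argument (x−vt)/(2√(Dt)) = (328 − 334.25)/28.72 = -0.2176; ½·erfc(-0.2176) = 0.6209.
C = 59.4 × 0.6209 = 36.9 mg/L.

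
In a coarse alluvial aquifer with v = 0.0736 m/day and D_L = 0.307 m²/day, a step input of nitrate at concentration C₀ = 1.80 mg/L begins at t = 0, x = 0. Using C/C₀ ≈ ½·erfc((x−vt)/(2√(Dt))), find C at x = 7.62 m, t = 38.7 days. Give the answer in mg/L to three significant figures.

For a continuous step input, C/C₀ ≈ ½·erfc((x−vt)/(2√(Dt))).
vt = 0.0736 × 38.7 = 2.84832 m and 2√(Dt) = 2√(0.307 × 38.7) = 6.894 m.
Argument (x−vt)/(2√(Dt)) = (7.62 − 2.84832)/6.894 = 0.6921; ½·erfc(0.6921) = 0.1638.
C = 1.80 × 0.1638 = 0.295 mg/L.

0.295 mg/L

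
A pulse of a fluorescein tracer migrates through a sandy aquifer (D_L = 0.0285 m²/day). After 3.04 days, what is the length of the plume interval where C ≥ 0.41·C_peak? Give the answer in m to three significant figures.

The plume is Gaussian with σ = √(2Dt) = √(2 × 0.0285 × 3.04) = 0.4163 m.
C/C_peak = exp(−Δx²/(2σ²)) = 0.41 ⇒ Δx = σ·√(−2 ln 0.41) = 0.4163 × 1.335 = 0.5558 m.
Width = 2Δx = 1.11 m.

1.11 m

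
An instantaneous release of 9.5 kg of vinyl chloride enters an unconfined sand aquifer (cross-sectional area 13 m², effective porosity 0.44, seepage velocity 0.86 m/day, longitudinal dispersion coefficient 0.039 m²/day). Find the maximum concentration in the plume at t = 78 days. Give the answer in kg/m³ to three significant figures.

0.269 kg/m³

The peak of an instantaneous 1D plume sits at x = vt; there the Gaussian factor is 1 and C_max = M/(n_e·A·√(4πDt)), where n_e·A is the pore area the mass is dissolved in.
√(4πDt) = √(4π × 0.039 × 78) = 6.183 m, so C_max = 9.5/(0.44 × 13 × 6.183) = 0.269 kg/m³.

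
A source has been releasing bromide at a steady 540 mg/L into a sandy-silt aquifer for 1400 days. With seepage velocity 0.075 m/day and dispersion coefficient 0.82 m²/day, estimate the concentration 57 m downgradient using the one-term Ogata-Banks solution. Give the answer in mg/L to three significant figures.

455 mg/L

For a continuous step input, C/C₀ ≈ ½·erfc((x−vt)/(2√(Dt))).
vt = 0.075 × 1400 = 105 m and 2√(Dt) = 2√(0.82 × 1400) = 67.76 m.
Argument (x−vt)/(2√(Dt)) = (57 − 105)/67.76 = -0.7084; ½·erfc(-0.7084) = 0.8418.
C = 540 × 0.8418 = 455 mg/L.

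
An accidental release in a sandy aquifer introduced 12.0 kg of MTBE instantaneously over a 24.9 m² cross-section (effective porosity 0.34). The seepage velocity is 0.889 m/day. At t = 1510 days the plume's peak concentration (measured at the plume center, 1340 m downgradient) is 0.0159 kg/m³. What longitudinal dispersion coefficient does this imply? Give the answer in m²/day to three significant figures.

At the plume center C_max = M/(n_e·A·√(4πDt)), so D = M²/(4πt·(n_e·A·C_max)²).
n_e·A·C_max = 0.34 × 24.9 × 0.0159 = 0.1346 kg/m.
D = 12.0²/(4π × 1510 × 0.1346²) = 0.419 m²/day.

0.419 m²/day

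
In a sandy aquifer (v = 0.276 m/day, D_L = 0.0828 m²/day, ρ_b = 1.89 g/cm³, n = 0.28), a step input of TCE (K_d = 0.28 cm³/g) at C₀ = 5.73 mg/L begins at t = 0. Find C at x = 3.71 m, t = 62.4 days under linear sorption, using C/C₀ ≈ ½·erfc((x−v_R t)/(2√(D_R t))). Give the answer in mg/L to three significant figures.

Retardation factor R = 1 + ρ_b·K_d/n = 1 + 1.89 × 0.28/0.28 = 2.890.
Sorption retards both mechanisms: v_R = v/R = 0.09550 m/day, D_R = D/R = 0.02865 m²/day.
v_R·t = 0.09550 × 62.4 = 5.9592 m; 2√(D_R t) = 2.674 m; argument = (3.71 − 5.9592)/2.674 = -0.8411.
C = C₀ × ½·erfc(-0.8411) = 5.73 × 0.8829 = 5.06 mg/L.

5.06 mg/L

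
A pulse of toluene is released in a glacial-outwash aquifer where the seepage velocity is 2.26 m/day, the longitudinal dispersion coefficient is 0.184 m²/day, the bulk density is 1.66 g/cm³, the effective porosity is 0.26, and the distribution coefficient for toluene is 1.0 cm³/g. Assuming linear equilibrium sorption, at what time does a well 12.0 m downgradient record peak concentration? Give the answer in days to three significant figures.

Retardation factor R = 1 + ρ_b·K_d/n = 1 + 1.66 × 1.0/0.26 = 7.385.
Sorption retards both mechanisms: v_R = v/R = 0.3060 m/day, D_R = D/R = 0.02492 m²/day.
Peak time from v_R²t² + 2D_R t − x² = 0: t = (√(D_R² + v_R²x²) − D_R)/v_R².
√(D_R² + v_R²x²) = √(0.02492² + 0.3060² × 12.0²) = 3.672; v_R² = 0.09364.
t = (3.672 − 0.02492)/0.09364 = 38.9 days.

38.9 days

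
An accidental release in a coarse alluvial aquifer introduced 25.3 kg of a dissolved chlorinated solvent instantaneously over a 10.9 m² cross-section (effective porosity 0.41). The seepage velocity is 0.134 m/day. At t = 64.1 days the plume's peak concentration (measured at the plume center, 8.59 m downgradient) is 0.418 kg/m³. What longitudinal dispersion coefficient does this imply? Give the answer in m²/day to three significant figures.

0.228 m²/day

At the plume center C_max = M/(n_e·A·√(4πDt)), so D = M²/(4πt·(n_e·A·C_max)²).
n_e·A·C_max = 0.41 × 10.9 × 0.418 = 1.868 kg/m.
D = 25.3²/(4π × 64.1 × 1.868²) = 0.228 m²/day.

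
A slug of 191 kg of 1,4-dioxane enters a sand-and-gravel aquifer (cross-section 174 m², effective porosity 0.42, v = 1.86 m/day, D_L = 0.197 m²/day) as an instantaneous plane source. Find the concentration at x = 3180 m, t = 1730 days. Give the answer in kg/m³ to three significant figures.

0.0140 kg/m³

For an instantaneous plane source, C(x,t) = M/(n_e·A·√(4πDt)) · exp(−(x−vt)²/(4Dt)), with n_e·A the pore (flow) area.
Plume center vt = 1.86 × 1730 = 3217.8 m, so the well at 3180 m is 37.8 m upgradient of the peak.
√(4πDt) = 65.44 m, giving peak height M/(n_e·A·√(4πDt)) = 191/(0.42 × 174 × 65.44) = 0.03994 kg/m³.
(x−vt)²/(4Dt) = (-37.8)²/(4 × 0.197 × 1730) = 1.048; exp(−1.048) = 0.3506.
C = 0.03994 × 0.3506 = 0.0140 kg/m³.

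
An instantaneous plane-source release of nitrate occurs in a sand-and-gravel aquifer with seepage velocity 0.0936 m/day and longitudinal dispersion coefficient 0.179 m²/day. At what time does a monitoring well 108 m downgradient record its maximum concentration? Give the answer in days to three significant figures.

For the 1D instantaneous-source solution, setting ∂C/∂t = 0 at fixed x gives v²t² + 2Dt − x² = 0, so t = (√(D² + v²x²) − D)/v².
√(D² + v²x²) = √(0.179² + 0.0936² × 108²) = 10.11; v² = 0.00876096.
t = (10.11 − 0.179)/0.00876096 = 1130 days (vs. the pure-advection estimate x/v = 1150 d).

1130 days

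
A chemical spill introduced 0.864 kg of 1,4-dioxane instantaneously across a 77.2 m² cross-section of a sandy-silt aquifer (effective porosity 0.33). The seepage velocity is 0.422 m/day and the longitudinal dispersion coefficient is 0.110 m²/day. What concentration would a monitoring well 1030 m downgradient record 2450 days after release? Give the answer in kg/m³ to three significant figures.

0.000575 kg/m³

For an instantaneous plane source, C(x,t) = M/(n_e·A·√(4πDt)) · exp(−(x−vt)²/(4Dt)), with n_e·A the pore (flow) area.
Plume center vt = 0.422 × 2450 = 1033.9 m, so the well at 1030 m is 3.9 m upgradient of the peak.
√(4πDt) = 58.19 m, giving peak height M/(n_e·A·√(4πDt)) = 0.864/(0.33 × 77.2 × 58.19) = 0.0005828 kg/m³.
(x−vt)²/(4Dt) = (-3.9)²/(4 × 0.110 × 2450) = 0.01411; exp(−0.01411) = 0.9860.
C = 0.0005828 × 0.9860 = 0.000575 kg/m³.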